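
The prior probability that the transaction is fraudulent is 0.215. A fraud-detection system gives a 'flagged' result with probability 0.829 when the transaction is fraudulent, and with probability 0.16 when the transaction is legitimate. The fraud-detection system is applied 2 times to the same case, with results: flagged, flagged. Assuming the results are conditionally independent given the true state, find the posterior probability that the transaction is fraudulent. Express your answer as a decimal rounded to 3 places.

With H the event that the transaction is fraudulent, the joint likelihood of the observed sequence is P(data|H) = 0.829·0.829 = 0.68724 and P(data|¬H) = 0.16·0.16 = 0.025600.
Bayes: P(H|data) = 0.215·0.68724 / (0.215·0.68724 + 0.785·0.025600) = 0.14776/0.16785 = 0.8803.

Posterior P(H) ≈ 0.880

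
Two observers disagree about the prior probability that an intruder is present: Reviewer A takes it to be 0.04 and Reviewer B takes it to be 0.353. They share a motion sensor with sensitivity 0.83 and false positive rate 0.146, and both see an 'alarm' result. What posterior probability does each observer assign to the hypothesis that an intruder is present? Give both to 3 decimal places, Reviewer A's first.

P('+'|H) = 0.83, P('+'|¬H) = 0.146.
Reviewer A: numerator 0.83·0.04 = 0.033200; evidence = 0.033200+0.146·0.96 = 0.17336; posterior = 0.192.
Reviewer B: numerator 0.83·0.353 = 0.29299; evidence = 0.29299+0.146·0.647 = 0.38745; posterior = 0.756.

Reviewer A: 0.192; Reviewer B: 0.756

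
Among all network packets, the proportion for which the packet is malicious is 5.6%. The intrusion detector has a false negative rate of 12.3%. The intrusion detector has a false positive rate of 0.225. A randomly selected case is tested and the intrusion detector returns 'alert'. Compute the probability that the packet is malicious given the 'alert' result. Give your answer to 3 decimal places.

Let H be the event that the packet is malicious. P(H) = 0.056, so P(¬H) = 0.944. With E the 'alert' result, P(E|H) = 0.877 and P(E|¬H) = 0.225.
P(E) = 0.877·0.056 + 0.225·0.944 = 0.049112 + 0.21240 = 0.26151.
By Bayes' theorem, P(H|E) = 0.049112 / 0.26151 = 0.188.

P(H | E) ≈ 0.188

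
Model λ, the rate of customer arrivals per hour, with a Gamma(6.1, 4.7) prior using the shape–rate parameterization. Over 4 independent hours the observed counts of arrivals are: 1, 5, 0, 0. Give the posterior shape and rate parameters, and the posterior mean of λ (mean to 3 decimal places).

Posterior: Gamma(shape=12.1, rate=8.7); mean ≈ 1.391

The Poisson likelihood adds the total count to the shape and the number of exposure periods to the rate. Here ∑xᵢ = 6 and n = 4, so shape 6.1→12.1 and rate 4.7→8.7.
Posterior mean = shape/rate = 12.1/8.7 = 1.391.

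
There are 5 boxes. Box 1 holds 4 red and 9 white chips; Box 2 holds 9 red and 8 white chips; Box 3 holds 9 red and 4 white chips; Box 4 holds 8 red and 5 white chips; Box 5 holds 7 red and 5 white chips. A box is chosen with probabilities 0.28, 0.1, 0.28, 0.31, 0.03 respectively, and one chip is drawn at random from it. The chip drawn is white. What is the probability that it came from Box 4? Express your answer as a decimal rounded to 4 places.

Posterior probability ≈ 0.2599

P(white|Box 1) = 0.6923; P(white|Box 2) = 0.4706; P(white|Box 3) = 0.3077; P(white|Box 4) = 0.3846; P(white|Box 5) = 0.4167.
Prior × likelihood for each source: 0.28·0.6923=0.1938, 0.1·0.4706=0.04706, 0.28·0.3077=0.08615, 0.31·0.3846=0.1192, 0.03·0.4167=0.01250. Summing gives P(white) = 0.45879.
P(Box 4 | white) = 0.1192 / 0.45879 = 0.2599.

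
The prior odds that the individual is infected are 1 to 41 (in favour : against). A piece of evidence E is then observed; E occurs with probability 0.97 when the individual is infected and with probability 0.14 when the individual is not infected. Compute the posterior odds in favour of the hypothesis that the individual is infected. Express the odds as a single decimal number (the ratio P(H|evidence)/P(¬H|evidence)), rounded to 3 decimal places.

Posterior odds ≈ 0.169

Prior odds = 1/41 = 0.024390. In log-odds, ln(0.024390) = -3.7136.
Add log likelihood ratio: ln(6.9286) = 1.9357.
Posterior log-odds = -1.7779, so posterior odds = exp(-1.7779) = 0.16899.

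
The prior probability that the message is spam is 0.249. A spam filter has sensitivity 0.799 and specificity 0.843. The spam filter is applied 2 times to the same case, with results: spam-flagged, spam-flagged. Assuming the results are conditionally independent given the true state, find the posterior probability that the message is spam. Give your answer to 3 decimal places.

Posterior P(H) ≈ 0.896

Let H be the event that the message is spam; start with P(H) = 0.249. P('spam-flagged'|H) = 0.799, P('spam-flagged'|¬H) = 0.157.
Update on result 1 ('spam-flagged'): P(H) ← 0.799·0.2490 / (0.799·0.2490 + 0.157·0.7510) = 0.19895/0.31686 = 0.6279.
Update on result 2 ('spam-flagged'): P(H) ← 0.799·0.6279 / (0.799·0.6279 + 0.157·0.3721) = 0.50168/0.56010 = 0.8957.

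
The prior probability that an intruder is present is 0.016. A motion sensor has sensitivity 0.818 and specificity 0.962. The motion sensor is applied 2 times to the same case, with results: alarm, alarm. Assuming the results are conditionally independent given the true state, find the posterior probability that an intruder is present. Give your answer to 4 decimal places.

Let H be the event that an intruder is present; start with P(H) = 0.016. P('alarm'|H) = 0.818, P('alarm'|¬H) = 0.038.
Update on result 1 ('alarm'): P(H) ← 0.818·0.0160 / (0.818·0.0160 + 0.038·0.9840) = 0.013088/0.050480 = 0.2593.
Update on result 2 ('alarm'): P(H) ← 0.818·0.2593 / (0.818·0.2593 + 0.038·0.7407) = 0.21208/0.24023 = 0.8828.

Posterior P(H) ≈ 0.8828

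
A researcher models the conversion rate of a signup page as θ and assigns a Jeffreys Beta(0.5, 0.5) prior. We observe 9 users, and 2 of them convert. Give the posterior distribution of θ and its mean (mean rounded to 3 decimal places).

Posterior: Beta(2.5, 7.5); mean ≈ 0.250

The binomial likelihood is conjugate to the Beta prior: with 2 successes and 7 failures, the posterior is Beta(0.5+2, 0.5+7) = Beta(2.5, 7.5).
Posterior mean = α/(α+β) = 2.5/10 = 0.250.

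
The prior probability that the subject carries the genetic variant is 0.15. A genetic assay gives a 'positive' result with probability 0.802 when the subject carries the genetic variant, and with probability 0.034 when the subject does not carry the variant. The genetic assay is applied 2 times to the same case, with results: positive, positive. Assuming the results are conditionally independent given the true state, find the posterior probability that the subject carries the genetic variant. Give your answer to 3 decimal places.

Posterior P(H) ≈ 0.990

With H the event that the subject carries the genetic variant, the joint likelihood of the observed sequence is P(data|H) = 0.802·0.802 = 0.64320 and P(data|¬H) = 0.034·0.034 = 0.0011560.
Bayes: P(H|data) = 0.15·0.64320 / (0.15·0.64320 + 0.85·0.0011560) = 0.096481/0.097463 = 0.9899.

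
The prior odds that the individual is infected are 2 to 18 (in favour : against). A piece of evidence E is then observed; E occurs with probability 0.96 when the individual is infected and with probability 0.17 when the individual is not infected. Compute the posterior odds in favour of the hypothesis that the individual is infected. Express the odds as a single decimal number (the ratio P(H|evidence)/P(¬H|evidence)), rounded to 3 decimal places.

Posterior odds ≈ 0.627

Prior odds = 2/18 = 0.11111.
Likelihood ratio for E = 0.96/0.17 = 5.6471.
Posterior odds = prior odds × LR = 0.62745.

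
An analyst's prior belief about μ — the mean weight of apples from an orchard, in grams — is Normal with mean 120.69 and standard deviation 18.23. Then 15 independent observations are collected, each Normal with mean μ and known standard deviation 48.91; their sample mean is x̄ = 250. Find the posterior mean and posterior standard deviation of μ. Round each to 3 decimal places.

Prior precision 1/τ₀² = 1/18.23² = 0.00300903; data precision n/σ² = 15/48.91² = 0.00627041.
Posterior precision = 0.00300903 + 0.00627041 = 0.00927944, giving posterior SD = 1/√0.00927944 = 10.381.
Posterior mean = (0.00300903·120.69 + 0.00627041·250) / 0.00927944 = 208.069.

Posterior mean ≈ 208.069; posterior SD ≈ 10.381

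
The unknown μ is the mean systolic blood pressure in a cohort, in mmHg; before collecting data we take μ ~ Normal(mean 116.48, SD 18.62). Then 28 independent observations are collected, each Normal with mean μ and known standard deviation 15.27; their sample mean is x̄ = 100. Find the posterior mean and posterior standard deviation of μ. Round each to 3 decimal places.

Posterior mean ≈ 100.387; posterior SD ≈ 2.852

Prior precision 1/τ₀² = 1/18.62² = 0.00288430; data precision n/σ² = 28/15.27² = 0.120083.
Posterior precision = 0.00288430 + 0.120083 = 0.122967, giving posterior SD = 1/√0.122967 = 2.852.
Posterior mean = (0.00288430·116.48 + 0.120083·100) / 0.122967 = 100.387.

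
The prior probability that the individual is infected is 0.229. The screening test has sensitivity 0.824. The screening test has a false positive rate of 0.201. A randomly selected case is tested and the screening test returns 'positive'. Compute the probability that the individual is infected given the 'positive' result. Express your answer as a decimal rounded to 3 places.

Let H be the event that the individual is infected. P(H) = 0.229, so P(¬H) = 0.771. With E the 'positive' result, P(E|H) = 0.824 and P(E|¬H) = 0.201.
P(E) = 0.824·0.229 + 0.201·0.771 = 0.18870 + 0.15497 = 0.34367.
By Bayes' theorem, P(H|E) = 0.18870 / 0.34367 = 0.549.

P(H | E) ≈ 0.549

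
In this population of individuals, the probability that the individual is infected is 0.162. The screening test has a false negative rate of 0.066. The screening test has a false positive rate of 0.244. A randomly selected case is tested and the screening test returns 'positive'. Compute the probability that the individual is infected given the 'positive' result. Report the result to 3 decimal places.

Write H for 'the individual is infected'. Prior odds H:¬H = 0.162/0.838 = 0.19332. For the 'positive' outcome, the likelihood ratio is 0.934/0.244 = 3.8279.
Posterior odds = 0.19332 × 3.8279 = 0.73999, so P(H|E) = 0.73999/(1+0.73999) = 0.425.

P(H | E) ≈ 0.425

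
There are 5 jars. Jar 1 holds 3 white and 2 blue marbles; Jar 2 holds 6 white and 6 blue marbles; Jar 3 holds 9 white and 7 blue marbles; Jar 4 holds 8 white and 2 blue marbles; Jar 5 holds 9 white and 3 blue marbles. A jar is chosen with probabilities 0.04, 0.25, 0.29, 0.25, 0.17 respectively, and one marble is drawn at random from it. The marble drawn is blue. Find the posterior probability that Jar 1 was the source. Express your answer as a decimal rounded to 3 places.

Tabulate prior·likelihood by source: [1] prior 0.04, lik 0.4, product 0.01600; [2] prior 0.25, lik 0.5, product 0.1250; [3] prior 0.29, lik 0.4375, product 0.1269; [4] prior 0.25, lik 0.2, product 0.05000; [5] prior 0.17, lik 0.25, product 0.04250.
Normalizing constant = 0.36038; the posterior for Jar 1 is its product over the sum, 0.01600/0.36038 = 0.044.

Posterior probability ≈ 0.044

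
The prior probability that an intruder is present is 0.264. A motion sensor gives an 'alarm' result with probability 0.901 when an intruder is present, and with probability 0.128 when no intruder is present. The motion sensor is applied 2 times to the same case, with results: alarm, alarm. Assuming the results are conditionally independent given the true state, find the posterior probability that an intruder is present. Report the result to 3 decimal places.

Let H be the event that an intruder is present; start with P(H) = 0.264. P('alarm'|H) = 0.901, P('alarm'|¬H) = 0.128.
Update on result 1 ('alarm'): P(H) ← 0.901·0.2640 / (0.901·0.2640 + 0.128·0.7360) = 0.23786/0.33207 = 0.7163.
Update on result 2 ('alarm'): P(H) ← 0.901·0.7163 / (0.901·0.7163 + 0.128·0.2837) = 0.64539/0.68170 = 0.9467.

Posterior P(H) ≈ 0.947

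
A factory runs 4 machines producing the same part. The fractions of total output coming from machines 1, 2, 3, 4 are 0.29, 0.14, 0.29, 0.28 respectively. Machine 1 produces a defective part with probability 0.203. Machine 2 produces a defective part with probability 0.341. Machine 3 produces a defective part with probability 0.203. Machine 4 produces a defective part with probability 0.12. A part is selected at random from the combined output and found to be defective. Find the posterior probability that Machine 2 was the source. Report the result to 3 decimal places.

Posterior probability ≈ 0.240

P(defective|M1) = 0.203; P(defective|M2) = 0.341; P(defective|M3) = 0.203; P(defective|M4) = 0.12.
Prior × likelihood for each source: 0.29·0.203=0.05887, 0.14·0.341=0.04774, 0.29·0.203=0.05887, 0.28·0.12=0.03360. Summing gives P(defective) = 0.19908.
P(Machine 2 | defective) = 0.04774 / 0.19908 = 0.240.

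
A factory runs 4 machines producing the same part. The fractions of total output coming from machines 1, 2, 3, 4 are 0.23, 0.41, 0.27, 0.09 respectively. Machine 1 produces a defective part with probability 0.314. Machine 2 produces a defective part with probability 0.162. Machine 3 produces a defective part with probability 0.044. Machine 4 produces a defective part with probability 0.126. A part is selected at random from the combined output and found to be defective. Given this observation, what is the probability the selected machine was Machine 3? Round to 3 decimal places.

P(defective|M1) = 0.314; P(defective|M2) = 0.162; P(defective|M3) = 0.044; P(defective|M4) = 0.126.
Prior × likelihood for each source: 0.23·0.314=0.07222, 0.41·0.162=0.06642, 0.27·0.044=0.01188, 0.09·0.126=0.01134. Summing gives P(defective) = 0.16186.
P(Machine 3 | defective) = 0.01188 / 0.16186 = 0.073.

Posterior probability ≈ 0.073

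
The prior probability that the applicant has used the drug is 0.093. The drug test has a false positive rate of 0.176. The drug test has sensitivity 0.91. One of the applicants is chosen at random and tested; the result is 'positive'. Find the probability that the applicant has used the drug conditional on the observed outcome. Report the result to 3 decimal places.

Let H be the event that the applicant has used the drug. P(H) = 0.093, so P(¬H) = 0.907. With E the 'positive' result, P(E|H) = 0.91 and P(E|¬H) = 0.176.
P(E) = 0.91·0.093 + 0.176·0.907 = 0.084630 + 0.15963 = 0.24426.
By Bayes' theorem, P(H|E) = 0.084630 / 0.24426 = 0.346.

P(H | E) ≈ 0.346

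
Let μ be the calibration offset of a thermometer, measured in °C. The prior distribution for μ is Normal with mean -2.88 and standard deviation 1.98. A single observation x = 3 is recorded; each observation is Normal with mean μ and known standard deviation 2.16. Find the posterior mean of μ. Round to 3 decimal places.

With known σ, the Normal prior is conjugate. Weight on the data is w = (n/σ²)/(n/σ² + 1/τ₀²) = 0.214335/(0.214335+0.255076) = 0.45660.
Posterior mean = w·x̄ + (1−w)·μ₀ = 0.45660·3 + 0.54340·-2.88 = -0.195.

Posterior mean ≈ -0.195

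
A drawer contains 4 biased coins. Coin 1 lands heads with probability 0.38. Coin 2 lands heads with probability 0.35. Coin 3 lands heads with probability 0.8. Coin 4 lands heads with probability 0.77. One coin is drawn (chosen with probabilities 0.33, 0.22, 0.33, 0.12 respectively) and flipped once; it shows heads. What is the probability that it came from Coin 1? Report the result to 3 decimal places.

Posterior probability ≈ 0.224

Tabulate prior·likelihood by source: [1] prior 0.33, lik 0.38, product 0.1254; [2] prior 0.22, lik 0.35, product 0.07700; [3] prior 0.33, lik 0.8, product 0.2640; [4] prior 0.12, lik 0.77, product 0.09240.
Normalizing constant = 0.55880; the posterior for Coin 1 is its product over the sum, 0.1254/0.55880 = 0.224.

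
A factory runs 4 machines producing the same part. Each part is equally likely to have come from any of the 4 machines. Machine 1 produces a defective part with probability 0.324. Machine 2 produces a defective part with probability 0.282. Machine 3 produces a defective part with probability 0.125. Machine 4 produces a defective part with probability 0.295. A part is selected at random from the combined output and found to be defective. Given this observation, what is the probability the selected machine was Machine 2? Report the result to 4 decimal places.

Posterior probability ≈ 0.2749

P(defective|M1) = 0.324; P(defective|M2) = 0.282; P(defective|M3) = 0.125; P(defective|M4) = 0.295.
Prior × likelihood for each source: 0.25·0.324=0.08100, 0.25·0.282=0.07050, 0.25·0.125=0.03125, 0.25·0.295=0.07375. Summing gives P(defective) = 0.25650.
P(Machine 2 | defective) = 0.07050 / 0.25650 = 0.2749.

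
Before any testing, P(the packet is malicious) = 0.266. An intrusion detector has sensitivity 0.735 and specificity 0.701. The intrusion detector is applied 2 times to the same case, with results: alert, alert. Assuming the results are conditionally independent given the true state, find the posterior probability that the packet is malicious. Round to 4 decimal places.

Let H be the event that the packet is malicious; start with P(H) = 0.266. P('alert'|H) = 0.735, P('alert'|¬H) = 0.299.
Update on result 1 ('alert'): P(H) ← 0.735·0.2660 / (0.735·0.2660 + 0.299·0.7340) = 0.19551/0.41498 = 0.4711.
Update on result 2 ('alert'): P(H) ← 0.735·0.4711 / (0.735·0.4711 + 0.299·0.5289) = 0.34628/0.50442 = 0.6865.

Posterior P(H) ≈ 0.6865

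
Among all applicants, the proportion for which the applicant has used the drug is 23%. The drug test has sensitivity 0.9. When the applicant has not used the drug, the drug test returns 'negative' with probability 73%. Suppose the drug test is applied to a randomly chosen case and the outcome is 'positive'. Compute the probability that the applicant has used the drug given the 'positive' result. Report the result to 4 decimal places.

Write H for 'the applicant has used the drug'. Prior odds H:¬H = 0.23/0.77 = 0.29870. For the 'positive' outcome, the likelihood ratio is 0.9/0.27 = 3.3333.
Posterior odds = 0.29870 × 3.3333 = 0.99567, so P(H|E) = 0.99567/(1+0.99567) = 0.4989.

P(H | E) ≈ 0.4989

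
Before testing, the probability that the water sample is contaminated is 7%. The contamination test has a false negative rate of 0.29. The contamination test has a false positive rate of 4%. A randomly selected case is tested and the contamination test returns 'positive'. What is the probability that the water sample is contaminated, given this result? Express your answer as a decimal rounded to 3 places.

P(H | E) ≈ 0.572

Let H be the event that the water sample is contaminated. P(H) = 0.07, so P(¬H) = 0.93. With E the 'positive' result, P(E|H) = 0.71 and P(E|¬H) = 0.04.
P(E) = 0.71·0.07 + 0.04·0.93 = 0.049700 + 0.037200 = 0.086900.
By Bayes' theorem, P(H|E) = 0.049700 / 0.086900 = 0.572.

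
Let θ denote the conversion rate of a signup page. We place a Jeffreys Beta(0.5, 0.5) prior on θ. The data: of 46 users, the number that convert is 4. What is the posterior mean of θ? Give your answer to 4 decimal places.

Observing 4 successes and 42 failures updates Beta(0.5, 0.5) by adding the success and failure counts to the two shape parameters: α = 0.5+4 = 4.5, β = 0.5+42 = 42.5.
Posterior mean = α/(α+β) = 4.5/47 = 0.0957.

Posterior mean ≈ 0.0957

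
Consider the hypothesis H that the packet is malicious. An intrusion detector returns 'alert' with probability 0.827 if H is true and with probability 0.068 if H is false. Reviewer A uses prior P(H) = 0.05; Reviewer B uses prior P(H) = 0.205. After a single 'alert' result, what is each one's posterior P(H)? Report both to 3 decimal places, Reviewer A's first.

P('+'|H) = 0.827, P('+'|¬H) = 0.068.
Reviewer A: numerator 0.827·0.05 = 0.041350; evidence = 0.041350+0.068·0.95 = 0.10595; posterior = 0.390.
Reviewer B: numerator 0.827·0.205 = 0.16953; evidence = 0.16953+0.068·0.795 = 0.22359; posterior = 0.758.

Reviewer A: 0.390; Reviewer B: 0.758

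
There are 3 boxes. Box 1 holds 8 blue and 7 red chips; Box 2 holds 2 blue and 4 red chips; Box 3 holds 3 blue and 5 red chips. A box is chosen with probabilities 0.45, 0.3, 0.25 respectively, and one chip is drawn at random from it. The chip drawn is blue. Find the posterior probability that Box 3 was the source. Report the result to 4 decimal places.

Tabulate prior·likelihood by source: [1] prior 0.45, lik 0.5333, product 0.2400; [2] prior 0.3, lik 0.3333, product 0.1000; [3] prior 0.25, lik 0.375, product 0.09375.
Normalizing constant = 0.43375; the posterior for Box 3 is its product over the sum, 0.09375/0.43375 = 0.2161.

Posterior probability ≈ 0.2161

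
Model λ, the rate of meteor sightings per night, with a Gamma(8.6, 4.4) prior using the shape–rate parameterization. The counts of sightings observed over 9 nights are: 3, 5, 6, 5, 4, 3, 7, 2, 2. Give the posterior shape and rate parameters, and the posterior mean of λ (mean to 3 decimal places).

Total count ∑xᵢ = 37 over n = 9 nights.
Gamma is conjugate to the Poisson likelihood: posterior is Gamma(shape = 8.6+37 = 45.6, rate = 4.4+9 = 13.4).
E[λ | data] = 45.6/13.4 = 3.403.

Posterior: Gamma(shape=45.6, rate=13.4); mean ≈ 3.403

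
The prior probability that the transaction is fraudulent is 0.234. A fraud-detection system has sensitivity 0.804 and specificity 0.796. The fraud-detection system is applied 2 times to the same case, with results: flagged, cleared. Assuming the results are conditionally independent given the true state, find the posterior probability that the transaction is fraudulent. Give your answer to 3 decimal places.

With H the event that the transaction is fraudulent, the joint likelihood of the observed sequence is P(data|H) = 0.804·0.196 = 0.15758 and P(data|¬H) = 0.204·0.796 = 0.16238.
Bayes: P(H|data) = 0.234·0.15758 / (0.234·0.15758 + 0.766·0.16238) = 0.036875/0.16126 = 0.2287.

Posterior P(H) ≈ 0.229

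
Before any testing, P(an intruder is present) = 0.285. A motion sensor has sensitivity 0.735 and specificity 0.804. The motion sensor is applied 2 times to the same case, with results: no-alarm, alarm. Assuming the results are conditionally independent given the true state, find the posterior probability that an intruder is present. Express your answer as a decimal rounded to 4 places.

Posterior P(H) ≈ 0.3301

With H the event that an intruder is present, the joint likelihood of the observed sequence is P(data|H) = 0.265·0.735 = 0.19478 and P(data|¬H) = 0.804·0.196 = 0.15758.
Bayes: P(H|data) = 0.285·0.19478 / (0.285·0.19478 + 0.715·0.15758) = 0.055511/0.16818 = 0.3301.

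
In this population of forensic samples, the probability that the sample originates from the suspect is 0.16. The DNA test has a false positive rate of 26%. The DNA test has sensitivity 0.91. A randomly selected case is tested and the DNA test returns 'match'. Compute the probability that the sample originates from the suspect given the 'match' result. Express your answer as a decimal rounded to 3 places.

P(H | E) ≈ 0.400

Write H for 'the sample originates from the suspect'. Prior odds H:¬H = 0.16/0.84 = 0.19048. For the 'match' outcome, the likelihood ratio is 0.91/0.26 = 3.5000.
Posterior odds = 0.19048 × 3.5000 = 0.66667, so P(H|E) = 0.66667/(1+0.66667) = 0.400.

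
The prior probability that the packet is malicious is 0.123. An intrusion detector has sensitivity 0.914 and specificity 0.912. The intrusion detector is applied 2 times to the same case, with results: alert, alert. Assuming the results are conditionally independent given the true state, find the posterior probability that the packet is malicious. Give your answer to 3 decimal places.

Posterior P(H) ≈ 0.938

Let H be the event that the packet is malicious; start with P(H) = 0.123. P('alert'|H) = 0.914, P('alert'|¬H) = 0.088.
Update on result 1 ('alert'): P(H) ← 0.914·0.1230 / (0.914·0.1230 + 0.088·0.8770) = 0.11242/0.18960 = 0.5929.
Update on result 2 ('alert'): P(H) ← 0.914·0.5929 / (0.914·0.5929 + 0.088·0.4071) = 0.54196/0.57778 = 0.9380.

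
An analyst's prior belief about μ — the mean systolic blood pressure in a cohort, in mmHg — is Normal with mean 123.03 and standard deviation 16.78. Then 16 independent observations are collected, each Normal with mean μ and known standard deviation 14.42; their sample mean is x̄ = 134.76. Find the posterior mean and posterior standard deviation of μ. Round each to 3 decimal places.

With known σ, the Normal prior is conjugate. Weight on the data is w = (n/σ²)/(n/σ² + 1/τ₀²) = 0.0769466/(0.0769466+0.00355153) = 0.95588.
Posterior mean = w·x̄ + (1−w)·μ₀ = 0.95588·134.76 + 0.044119·123.03 = 134.242. Posterior variance = 1/(0.0769466+0.00355153) = 12.4226, so SD = 3.525.

Posterior mean ≈ 134.242; posterior SD ≈ 3.525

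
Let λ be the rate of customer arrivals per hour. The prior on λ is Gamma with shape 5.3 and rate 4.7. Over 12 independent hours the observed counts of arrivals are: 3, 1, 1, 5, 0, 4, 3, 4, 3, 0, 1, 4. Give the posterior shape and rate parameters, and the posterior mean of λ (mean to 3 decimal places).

Posterior: Gamma(shape=34.3, rate=16.7); mean ≈ 2.054

Total count ∑xᵢ = 29 over n = 12 hours.
Gamma is conjugate to the Poisson likelihood: posterior is Gamma(shape = 5.3+29 = 34.3, rate = 4.7+12 = 16.7).
Posterior mean = shape/rate = 34.3/16.7 = 2.054.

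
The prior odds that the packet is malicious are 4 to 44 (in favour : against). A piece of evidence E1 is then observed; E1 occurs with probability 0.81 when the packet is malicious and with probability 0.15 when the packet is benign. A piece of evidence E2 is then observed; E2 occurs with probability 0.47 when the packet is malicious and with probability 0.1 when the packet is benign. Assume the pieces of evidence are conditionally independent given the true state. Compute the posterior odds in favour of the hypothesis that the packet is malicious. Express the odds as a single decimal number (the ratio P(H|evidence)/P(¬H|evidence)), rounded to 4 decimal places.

Posterior odds ≈ 2.3073

Prior odds = 4/44 = 0.090909.
Likelihood ratio for E1 = 0.81/0.15 = 5.4000.
Likelihood ratio for E2 = 0.47/0.1 = 4.7000.
Posterior odds = prior odds × LR₁ × LR₂ = 2.3073.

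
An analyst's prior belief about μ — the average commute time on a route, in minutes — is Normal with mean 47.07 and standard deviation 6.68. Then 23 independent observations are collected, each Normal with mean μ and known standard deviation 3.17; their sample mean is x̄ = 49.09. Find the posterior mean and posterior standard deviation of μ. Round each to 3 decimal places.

With known σ, the Normal prior is conjugate. Weight on the data is w = (n/σ²)/(n/σ² + 1/τ₀²) = 2.28881/(2.28881+0.0224103) = 0.99030.
Posterior mean = w·x̄ + (1−w)·μ₀ = 0.99030·49.09 + 0.0096963·47.07 = 49.070. Posterior variance = 1/(2.28881+0.0224103) = 0.432672, so SD = 0.658.

Posterior mean ≈ 49.070; posterior SD ≈ 0.658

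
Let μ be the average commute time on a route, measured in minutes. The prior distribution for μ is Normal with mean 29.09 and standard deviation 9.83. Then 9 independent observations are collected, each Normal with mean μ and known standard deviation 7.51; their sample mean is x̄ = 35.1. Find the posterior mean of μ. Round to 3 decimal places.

With known σ, the Normal prior is conjugate. Weight on the data is w = (n/σ²)/(n/σ² + 1/τ₀²) = 0.159574/(0.159574+0.0103489) = 0.93910.
Posterior mean = w·x̄ + (1−w)·μ₀ = 0.93910·35.1 + 0.060903·29.09 = 34.734.

Posterior mean ≈ 34.734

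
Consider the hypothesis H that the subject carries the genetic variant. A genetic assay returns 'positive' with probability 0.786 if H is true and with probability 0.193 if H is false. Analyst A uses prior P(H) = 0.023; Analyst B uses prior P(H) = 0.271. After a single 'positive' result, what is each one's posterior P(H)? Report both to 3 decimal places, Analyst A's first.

The likelihood ratio for a 'positive' result is 0.786/0.193 = 4.0725.
Analyst A: prior odds 0.023/0.977 = 0.023541; posterior odds 0.095873; posterior probability 0.087.
Analyst B: prior odds 0.271/0.729 = 0.37174; posterior odds 1.5139; posterior probability 0.602.

Analyst A: 0.087; Analyst B: 0.602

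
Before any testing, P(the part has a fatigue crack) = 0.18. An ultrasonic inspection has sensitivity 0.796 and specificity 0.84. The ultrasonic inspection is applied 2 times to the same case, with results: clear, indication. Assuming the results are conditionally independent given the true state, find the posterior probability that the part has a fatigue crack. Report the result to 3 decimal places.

Let H be the event that the part has a fatigue crack; start with P(H) = 0.18. P('indication'|H) = 0.796, P('indication'|¬H) = 0.16.
Update on result 1 ('clear'): P(H) ← 0.204·0.1800 / (0.204·0.1800 + 0.84·0.8200) = 0.036720/0.72552 = 0.0506.
Update on result 2 ('indication'): P(H) ← 0.796·0.0506 / (0.796·0.0506 + 0.16·0.9494) = 0.040287/0.19219 = 0.2096.

Posterior P(H) ≈ 0.210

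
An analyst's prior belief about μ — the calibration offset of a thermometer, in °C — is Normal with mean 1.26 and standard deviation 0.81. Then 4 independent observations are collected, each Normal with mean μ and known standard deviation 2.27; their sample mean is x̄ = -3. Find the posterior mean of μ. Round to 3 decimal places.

With known σ, the Normal prior is conjugate. Weight on the data is w = (n/σ²)/(n/σ² + 1/τ₀²) = 0.776262/(0.776262+1.52416) = 0.33744.
Posterior mean = w·x̄ + (1−w)·μ₀ = 0.33744·-3 + 0.66256·1.26 = -0.178.

Posterior mean ≈ -0.178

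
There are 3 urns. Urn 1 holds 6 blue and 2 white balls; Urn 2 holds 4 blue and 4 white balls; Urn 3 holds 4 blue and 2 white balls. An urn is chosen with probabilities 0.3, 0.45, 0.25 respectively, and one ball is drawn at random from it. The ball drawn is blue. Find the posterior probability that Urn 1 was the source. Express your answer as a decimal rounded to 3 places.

P(blue|Urn 1) = 0.75; P(blue|Urn 2) = 0.5; P(blue|Urn 3) = 0.6667.
Prior × likelihood for each source: 0.3·0.75=0.2250, 0.45·0.5=0.2250, 0.25·0.6667=0.1667. Summing gives P(blue) = 0.61667.
P(Urn 1 | blue) = 0.2250 / 0.61667 = 0.365.

Posterior probability ≈ 0.365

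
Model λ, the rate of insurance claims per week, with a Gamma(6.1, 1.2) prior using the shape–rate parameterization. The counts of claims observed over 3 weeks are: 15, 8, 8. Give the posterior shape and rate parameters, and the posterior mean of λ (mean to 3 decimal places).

Posterior: Gamma(shape=37.1, rate=4.2); mean ≈ 8.833

Total count ∑xᵢ = 31 over n = 3 weeks.
Gamma is conjugate to the Poisson likelihood: posterior is Gamma(shape = 6.1+31 = 37.1, rate = 1.2+3 = 4.2).
E[λ | data] = 37.1/4.2 = 8.833.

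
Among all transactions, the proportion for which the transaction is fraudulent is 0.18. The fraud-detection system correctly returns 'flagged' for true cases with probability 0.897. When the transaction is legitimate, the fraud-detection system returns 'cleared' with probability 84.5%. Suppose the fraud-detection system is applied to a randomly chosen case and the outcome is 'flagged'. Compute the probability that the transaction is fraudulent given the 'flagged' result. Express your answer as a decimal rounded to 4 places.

Let H be the event that the transaction is fraudulent. P(H) = 0.18, so P(¬H) = 0.82. With E the 'flagged' result, P(E|H) = 0.897 and P(E|¬H) = 0.155.
P(E) = 0.897·0.18 + 0.155·0.82 = 0.16146 + 0.12710 = 0.28856.
By Bayes' theorem, P(H|E) = 0.16146 / 0.28856 = 0.5595.

P(H | E) ≈ 0.5595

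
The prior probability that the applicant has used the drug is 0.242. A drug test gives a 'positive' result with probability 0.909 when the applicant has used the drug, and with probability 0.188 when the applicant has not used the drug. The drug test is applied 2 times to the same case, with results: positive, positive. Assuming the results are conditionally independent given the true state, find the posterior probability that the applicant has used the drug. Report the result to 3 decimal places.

Posterior P(H) ≈ 0.882

With H the event that the applicant has used the drug, the joint likelihood of the observed sequence is P(data|H) = 0.909·0.909 = 0.82628 and P(data|¬H) = 0.188·0.188 = 0.035344.
Bayes: P(H|data) = 0.242·0.82628 / (0.242·0.82628 + 0.758·0.035344) = 0.19996/0.22675 = 0.8818.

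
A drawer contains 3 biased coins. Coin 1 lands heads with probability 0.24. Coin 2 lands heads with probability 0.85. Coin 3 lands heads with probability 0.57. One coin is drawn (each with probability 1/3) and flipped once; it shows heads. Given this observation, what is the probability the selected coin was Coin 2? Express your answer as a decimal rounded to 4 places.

Tabulate prior·likelihood by source: [1] prior 0.333333, lik 0.24, product 0.08000; [2] prior 0.333333, lik 0.85, product 0.2833; [3] prior 0.333333, lik 0.57, product 0.1900.
Normalizing constant = 0.55333; the posterior for Coin 2 is its product over the sum, 0.2833/0.55333 = 0.5120.

Posterior probability ≈ 0.5120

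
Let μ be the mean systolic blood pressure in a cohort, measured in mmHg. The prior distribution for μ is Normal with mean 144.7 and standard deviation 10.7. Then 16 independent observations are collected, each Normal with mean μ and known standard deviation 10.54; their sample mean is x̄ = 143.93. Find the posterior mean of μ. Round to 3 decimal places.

Posterior mean ≈ 143.974

Prior precision 1/τ₀² = 1/10.7² = 0.00873439; data precision n/σ² = 16/10.54² = 0.144025.
Posterior precision = 0.00873439 + 0.144025 = 0.152760.
Posterior mean = (0.00873439·144.7 + 0.144025·143.93) / 0.152760 = 143.974.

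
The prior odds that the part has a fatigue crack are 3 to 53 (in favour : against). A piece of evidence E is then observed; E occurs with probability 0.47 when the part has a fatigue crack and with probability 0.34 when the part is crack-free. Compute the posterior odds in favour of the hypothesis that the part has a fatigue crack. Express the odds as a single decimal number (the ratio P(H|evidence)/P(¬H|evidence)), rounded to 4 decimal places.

Prior odds = 3/53 = 0.056604. In log-odds, ln(0.056604) = -2.8717.
Add log likelihood ratio: ln(1.3824) = 0.32379.
Posterior log-odds = -2.5479, so posterior odds = exp(-2.5479) = 0.078246.

Posterior odds ≈ 0.0782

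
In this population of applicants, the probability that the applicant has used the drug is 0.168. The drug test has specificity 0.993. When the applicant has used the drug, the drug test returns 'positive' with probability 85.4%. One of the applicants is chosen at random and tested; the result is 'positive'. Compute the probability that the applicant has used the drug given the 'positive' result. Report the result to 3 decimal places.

Let H be the event that the applicant has used the drug. P(H) = 0.168, so P(¬H) = 0.832. With E the 'positive' result, P(E|H) = 0.854 and P(E|¬H) = 0.007.
P(E) = 0.854·0.168 + 0.007·0.832 = 0.14347 + 0.0058240 = 0.14930.
By Bayes' theorem, P(H|E) = 0.14347 / 0.14930 = 0.961.

P(H | E) ≈ 0.961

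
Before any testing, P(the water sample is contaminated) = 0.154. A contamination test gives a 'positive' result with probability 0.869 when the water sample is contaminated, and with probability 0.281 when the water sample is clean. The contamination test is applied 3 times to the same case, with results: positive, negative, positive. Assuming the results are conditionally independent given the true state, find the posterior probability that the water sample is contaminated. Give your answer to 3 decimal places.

With H the event that the water sample is contaminated, the joint likelihood of the observed sequence is P(data|H) = 0.869·0.131·0.869 = 0.098926 and P(data|¬H) = 0.281·0.719·0.281 = 0.056773.
Bayes: P(H|data) = 0.154·0.098926 / (0.154·0.098926 + 0.846·0.056773) = 0.015235/0.063265 = 0.2408.

Posterior P(H) ≈ 0.241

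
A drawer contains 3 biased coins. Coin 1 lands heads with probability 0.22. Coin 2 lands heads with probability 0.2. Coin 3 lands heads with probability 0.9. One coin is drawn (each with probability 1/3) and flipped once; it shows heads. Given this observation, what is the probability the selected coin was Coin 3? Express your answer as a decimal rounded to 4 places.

P(heads|C1) = 0.22; P(heads|C2) = 0.2; P(heads|C3) = 0.9.
Prior × likelihood for each source: 0.333333·0.22=0.07333, 0.333333·0.2=0.06667, 0.333333·0.9=0.3000. Summing gives P(heads) = 0.44000.
P(Coin 3 | heads) = 0.3000 / 0.44000 = 0.6818.

Posterior probability ≈ 0.6818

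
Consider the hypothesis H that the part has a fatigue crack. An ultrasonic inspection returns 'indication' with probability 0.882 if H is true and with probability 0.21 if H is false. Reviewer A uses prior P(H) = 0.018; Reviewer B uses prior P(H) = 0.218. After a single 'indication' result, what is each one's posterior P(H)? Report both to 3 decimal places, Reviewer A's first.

Reviewer A: 0.071; Reviewer B: 0.539

P('+'|H) = 0.882, P('+'|¬H) = 0.21.
Reviewer A: numerator 0.882·0.018 = 0.015876; evidence = 0.015876+0.21·0.982 = 0.22210; posterior = 0.071.
Reviewer B: numerator 0.882·0.218 = 0.19228; evidence = 0.19228+0.21·0.782 = 0.35650; posterior = 0.539.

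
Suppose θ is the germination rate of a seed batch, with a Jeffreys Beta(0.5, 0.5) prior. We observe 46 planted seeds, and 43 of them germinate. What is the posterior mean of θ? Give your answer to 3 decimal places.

The binomial likelihood is conjugate to the Beta prior: with 43 successes and 3 failures, the posterior is Beta(0.5+43, 0.5+3) = Beta(43.5, 3.5).
E[θ | data] = 43.5/(43.5+3.5) = 0.926.

Posterior mean ≈ 0.926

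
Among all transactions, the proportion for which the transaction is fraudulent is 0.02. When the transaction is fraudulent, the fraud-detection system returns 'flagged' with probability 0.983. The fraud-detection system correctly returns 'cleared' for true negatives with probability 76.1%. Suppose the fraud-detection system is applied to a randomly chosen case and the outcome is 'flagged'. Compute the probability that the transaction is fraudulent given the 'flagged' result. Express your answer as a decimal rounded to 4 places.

Write H for 'the transaction is fraudulent'. Prior odds H:¬H = 0.02/0.98 = 0.020408. For the 'flagged' outcome, the likelihood ratio is 0.983/0.239 = 4.1130.
Posterior odds = 0.020408 × 4.1130 = 0.083938, so P(H|E) = 0.083938/(1+0.083938) = 0.0774.

P(H | E) ≈ 0.0774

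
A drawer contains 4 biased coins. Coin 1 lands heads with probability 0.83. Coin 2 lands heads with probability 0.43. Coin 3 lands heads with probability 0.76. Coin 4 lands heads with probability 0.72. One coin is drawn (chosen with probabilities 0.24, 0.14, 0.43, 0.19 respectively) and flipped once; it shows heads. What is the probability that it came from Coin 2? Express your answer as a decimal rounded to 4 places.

Posterior probability ≈ 0.0833

P(heads|C1) = 0.83; P(heads|C2) = 0.43; P(heads|C3) = 0.76; P(heads|C4) = 0.72.
Prior × likelihood for each source: 0.24·0.83=0.1992, 0.14·0.43=0.06020, 0.43·0.76=0.3268, 0.19·0.72=0.1368. Summing gives P(heads) = 0.72300.
P(Coin 2 | heads) = 0.06020 / 0.72300 = 0.0833.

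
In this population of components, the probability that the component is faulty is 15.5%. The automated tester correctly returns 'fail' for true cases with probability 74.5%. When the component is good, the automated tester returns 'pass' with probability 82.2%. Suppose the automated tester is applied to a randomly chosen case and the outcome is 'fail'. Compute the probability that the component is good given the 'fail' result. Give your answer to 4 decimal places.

Let H be the event that the component is faulty. P(H) = 0.155, so P(¬H) = 0.845. With E the 'fail' result, P(E|H) = 0.745 and P(E|¬H) = 0.178.
P(E) = 0.745·0.155 + 0.178·0.845 = 0.11547 + 0.15041 = 0.26588.
By Bayes' theorem, P(H|E) = 0.11547 / 0.26588 = 0.4343. Hence P(¬H|E) = 1 − 0.4343 = 0.5657.

P(¬H | E) ≈ 0.5657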